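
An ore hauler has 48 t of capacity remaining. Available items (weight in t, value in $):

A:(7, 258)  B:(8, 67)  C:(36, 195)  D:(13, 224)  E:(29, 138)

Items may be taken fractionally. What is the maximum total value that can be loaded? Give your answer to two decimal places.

657.33

Greedy by value/weight ratio, highest first.
Order: A (258/7=36.86) > D (224/13=17.23) > B (67/8=8.38) > C (195/36=5.42) > E (138/29=4.76)
Fill: take A (7 @ 258) → take D (13 @ 224) → take B (8 @ 67) → take 20/36 of C → 108.33; 48/48 used.
Total value = 657.33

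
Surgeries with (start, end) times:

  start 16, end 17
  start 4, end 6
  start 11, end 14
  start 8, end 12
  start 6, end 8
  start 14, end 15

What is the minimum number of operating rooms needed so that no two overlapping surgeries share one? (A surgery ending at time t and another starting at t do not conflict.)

starts: [4, 6, 8, 11, 14, 16]
ends:   [6, 8, 12, 14, 15, 17]
s4→1 e6→0 s6→1 e8→0 s8→1 s11→2  — peak 2.

2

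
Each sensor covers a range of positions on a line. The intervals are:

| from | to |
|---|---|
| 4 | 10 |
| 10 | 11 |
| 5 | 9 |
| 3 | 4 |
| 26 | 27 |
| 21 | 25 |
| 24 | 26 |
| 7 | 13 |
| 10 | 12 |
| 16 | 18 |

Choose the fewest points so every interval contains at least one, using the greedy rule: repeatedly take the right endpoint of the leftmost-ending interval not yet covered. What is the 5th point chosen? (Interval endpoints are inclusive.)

Process intervals by earliest right end; each time one isn't hit yet, stab at its right endpoint.
By right end: [3,4]  [5,9]  [4,10]  [10,11]  [10,12]  [7,13]  [16,18]  [21,25]  [24,26]  [26,27]
[3,4] uncovered → point at 4; [5,9] uncovered → point at 9; [10,11] uncovered → point at 11; [16,18] uncovered → point at 18; [21,25] uncovered → point at 25; [26,27] uncovered → point at 27.
Points: 4, 9, 11, 18, 25, 27 (6 total).

25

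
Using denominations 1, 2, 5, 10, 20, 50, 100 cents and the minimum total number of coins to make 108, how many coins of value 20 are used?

108 − 1×100→8 − 1×5→3 − 1×2→1 − 1×1→0
Count of 20: 0

0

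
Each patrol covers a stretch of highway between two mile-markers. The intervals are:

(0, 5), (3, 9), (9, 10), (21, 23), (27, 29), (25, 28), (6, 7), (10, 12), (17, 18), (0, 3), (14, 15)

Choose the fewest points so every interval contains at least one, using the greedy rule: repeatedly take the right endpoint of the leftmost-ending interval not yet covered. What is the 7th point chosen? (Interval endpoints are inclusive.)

Process intervals by earliest right end; each time one isn't hit yet, stab at its right endpoint.
Sorted: [0,3] [0,5] [6,7] [3,9] [9,10] [10,12] [14,15] [17,18] [21,23] [25,28] [27,29]
{[0,3],[0,5]} hit by 3; {[6,7],[3,9]} hit by 7; {[9,10],[10,12]} hit by 10; {[14,15]} hit by 15; {[17,18]} hit by 18; {[21,23]} hit by 23; {[25,28],[27,29]} hit by 28.
Points: 3, 7, 10, 15, 18, 23, 28 (7 total).

28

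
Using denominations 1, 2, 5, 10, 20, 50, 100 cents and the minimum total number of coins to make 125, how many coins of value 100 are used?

Use the largest denomination that fits, subtract, and repeat.
125 = 1×100 + 1×20 + 1×5
Count of 100: 1

1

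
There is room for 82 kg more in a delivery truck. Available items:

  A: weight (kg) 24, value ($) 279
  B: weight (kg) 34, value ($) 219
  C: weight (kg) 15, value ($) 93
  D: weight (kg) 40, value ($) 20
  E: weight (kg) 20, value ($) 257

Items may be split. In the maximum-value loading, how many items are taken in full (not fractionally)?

Ratios (sorted): E 12.85, A 11.62, B 6.44, C 6.20, D 0.50
take E (20 @ 257); take A (24 @ 279); take B (34 @ 219); take 4/15 of C → 24.80. Capacity used 82/82.
3 item(s) taken whole; one partial (take 4/15 of C).

3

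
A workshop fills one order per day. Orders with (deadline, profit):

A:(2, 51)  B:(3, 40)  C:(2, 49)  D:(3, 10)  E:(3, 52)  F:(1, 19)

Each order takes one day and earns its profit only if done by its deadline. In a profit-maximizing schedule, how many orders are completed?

3

Take jobs in profit order; each goes to the latest open slot no later than its deadline.
By profit: E(d3,52), A(d2,51), C(d2,49), B(d3,40), F(d1,19), D(d3,10)
E→slot 3; A→slot 2; C→slot 1; B skipped; F skipped; D skipped.
3 of 6 scheduled.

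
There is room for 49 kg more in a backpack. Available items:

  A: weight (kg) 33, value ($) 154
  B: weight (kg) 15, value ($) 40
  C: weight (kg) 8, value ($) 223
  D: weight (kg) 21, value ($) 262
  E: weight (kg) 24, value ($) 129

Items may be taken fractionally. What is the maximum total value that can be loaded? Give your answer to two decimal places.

Order: C (223/8=27.88) > D (262/21=12.48) > E (129/24=5.38) > A (154/33=4.67) > B (40/15=2.67)
Fill: take C (8 @ 223) → take D (21 @ 262) → take 20/24 of E → 107.50; 49/49 used.
Total value = 592.50

592.50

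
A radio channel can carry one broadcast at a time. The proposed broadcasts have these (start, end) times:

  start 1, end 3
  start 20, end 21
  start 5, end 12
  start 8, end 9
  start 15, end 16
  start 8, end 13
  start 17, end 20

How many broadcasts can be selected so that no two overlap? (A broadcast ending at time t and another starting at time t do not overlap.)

Greedy by earliest finish: after sorting by end time, pick each interval compatible with the last pick.
Sorted by end: (1,3)  (8,9)  (5,12)  (8,13)  (15,16)  (17,20)  (20,21)
take (1,3); take (8,9); skip (5,12); take (15,16); take (17,20); take (20,21).
Selected 5 broadcasts.

5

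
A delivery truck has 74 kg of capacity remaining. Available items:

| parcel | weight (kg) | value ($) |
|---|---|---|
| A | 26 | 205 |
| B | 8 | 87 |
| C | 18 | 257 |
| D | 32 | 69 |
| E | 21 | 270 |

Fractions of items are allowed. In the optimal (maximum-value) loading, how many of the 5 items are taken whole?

4

Ratios (sorted): C 14.28, E 12.86, B 10.88, A 7.88, D 2.16
take C (18 @ 257); take E (21 @ 270); take B (8 @ 87); take A (26 @ 205); take 1/32 of D → 2.16. Capacity used 74/74.
4 item(s) taken whole; one partial (take 1/32 of D).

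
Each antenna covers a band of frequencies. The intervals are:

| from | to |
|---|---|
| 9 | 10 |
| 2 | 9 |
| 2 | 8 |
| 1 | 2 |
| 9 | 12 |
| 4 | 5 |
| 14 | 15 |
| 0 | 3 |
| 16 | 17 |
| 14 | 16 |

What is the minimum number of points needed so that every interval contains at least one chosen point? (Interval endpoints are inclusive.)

5

By right end: [1,2]  [0,3]  [4,5]  [2,8]  [2,9]  [9,10]  [9,12]  [14,15]  [14,16]  [16,17]
[1,2] uncovered → point at 2; [4,5] uncovered → point at 5; [9,10] uncovered → point at 10; [14,15] uncovered → point at 15; [16,17] uncovered → point at 17.
Points: 2, 5, 10, 15, 17 (5 total).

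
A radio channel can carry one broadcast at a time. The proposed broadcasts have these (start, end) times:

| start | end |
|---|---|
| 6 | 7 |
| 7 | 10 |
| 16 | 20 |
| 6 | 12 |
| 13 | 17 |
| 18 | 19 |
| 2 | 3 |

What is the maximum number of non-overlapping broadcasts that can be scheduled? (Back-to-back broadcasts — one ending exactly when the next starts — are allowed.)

5

Order by finish time; keep every interval that doesn't clash with the previous kept one.
Sorted by end: (2,3)  (6,7)  (7,10)  (6,12)  (13,17)  (18,19)  (16,20)
take (2,3); take (6,7); take (7,10); take (13,17); take (18,19).
Selected 5 broadcasts.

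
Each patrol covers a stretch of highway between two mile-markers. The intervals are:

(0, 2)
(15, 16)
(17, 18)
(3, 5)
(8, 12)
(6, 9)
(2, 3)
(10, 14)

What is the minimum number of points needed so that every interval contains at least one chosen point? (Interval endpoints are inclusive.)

6

Sorted: [0,2] [2,3] [3,5] [6,9] [8,12] [10,14] [15,16] [17,18]
{[0,2],[2,3]} hit by 2; {[3,5]} hit by 5; {[6,9],[8,12]} hit by 9; {[10,14]} hit by 14; {[15,16]} hit by 16; {[17,18]} hit by 18.
Points: 2, 5, 9, 14, 16, 18 (6 total).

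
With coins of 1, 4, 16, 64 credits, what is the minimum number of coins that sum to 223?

10

223 = 3×64 + 1×16 + 3×4 + 3×1
Total coins = 3 + 1 + 3 + 3 = 10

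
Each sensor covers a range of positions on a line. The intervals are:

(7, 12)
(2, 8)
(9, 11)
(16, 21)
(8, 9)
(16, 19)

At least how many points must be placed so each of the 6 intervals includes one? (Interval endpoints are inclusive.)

Process intervals by earliest right end; each time one isn't hit yet, stab at its right endpoint.
Sorted: [2,8] [8,9] [9,11] [7,12] [16,19] [16,21]
{[2,8],[8,9]} hit by 8; {[9,11],[7,12]} hit by 11; {[16,19],[16,21]} hit by 19.
Points: 8, 11, 19 (3 total).

3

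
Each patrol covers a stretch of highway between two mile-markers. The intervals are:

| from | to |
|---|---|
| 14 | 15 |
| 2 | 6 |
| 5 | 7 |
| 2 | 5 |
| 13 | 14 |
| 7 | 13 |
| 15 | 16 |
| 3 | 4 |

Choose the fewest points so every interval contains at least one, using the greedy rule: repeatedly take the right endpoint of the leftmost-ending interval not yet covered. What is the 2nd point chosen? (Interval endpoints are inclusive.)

Process intervals by earliest right end; each time one isn't hit yet, stab at its right endpoint.
Sorted: [3,4] [2,5] [2,6] [5,7] [7,13] [13,14] [14,15] [15,16]
{[3,4],[2,5],[2,6]} hit by 4; {[5,7],[7,13]} hit by 7; {[13,14],[14,15]} hit by 14; {[15,16]} hit by 16.
Points: 4, 7, 14, 16 (4 total).

7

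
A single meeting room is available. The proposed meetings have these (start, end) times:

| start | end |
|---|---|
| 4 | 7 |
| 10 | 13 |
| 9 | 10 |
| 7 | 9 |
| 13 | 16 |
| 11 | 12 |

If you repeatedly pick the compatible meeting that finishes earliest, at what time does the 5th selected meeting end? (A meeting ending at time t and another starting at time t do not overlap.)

16

Sorted by end: (4,7)  (7,9)  (9,10)  (11,12)  (10,13)  (13,16)
take (4,7); take (7,9); take (9,10); take (11,12); take (13,16).
Selected: (4,7) (7,9) (9,10) (11,12) (13,16)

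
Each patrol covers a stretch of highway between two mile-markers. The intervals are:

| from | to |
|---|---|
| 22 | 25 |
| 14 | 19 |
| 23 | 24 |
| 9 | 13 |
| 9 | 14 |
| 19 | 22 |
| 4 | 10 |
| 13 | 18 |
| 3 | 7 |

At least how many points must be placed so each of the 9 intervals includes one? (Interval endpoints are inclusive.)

4

By right end: [3,7]  [4,10]  [9,13]  [9,14]  [13,18]  [14,19]  [19,22]  [23,24]  [22,25]
[3,7] uncovered → point at 7; [9,13] uncovered → point at 13; [14,19] uncovered → point at 19; [23,24] uncovered → point at 24.
Points: 7, 13, 19, 24 (4 total).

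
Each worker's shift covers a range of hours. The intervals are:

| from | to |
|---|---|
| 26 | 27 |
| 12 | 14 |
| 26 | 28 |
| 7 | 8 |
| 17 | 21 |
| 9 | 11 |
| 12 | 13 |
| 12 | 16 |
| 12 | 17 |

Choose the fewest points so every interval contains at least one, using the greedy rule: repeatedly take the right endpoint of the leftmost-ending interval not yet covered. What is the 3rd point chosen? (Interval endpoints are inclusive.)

Process intervals by earliest right end; each time one isn't hit yet, stab at its right endpoint.
By right end: [7,8]  [9,11]  [12,13]  [12,14]  [12,16]  [12,17]  [17,21]  [26,27]  [26,28]
[7,8] uncovered → point at 8; [9,11] uncovered → point at 11; [12,13] uncovered → point at 13; [17,21] uncovered → point at 21; [26,27] uncovered → point at 27.
Points: 8, 11, 13, 21, 27 (5 total).

13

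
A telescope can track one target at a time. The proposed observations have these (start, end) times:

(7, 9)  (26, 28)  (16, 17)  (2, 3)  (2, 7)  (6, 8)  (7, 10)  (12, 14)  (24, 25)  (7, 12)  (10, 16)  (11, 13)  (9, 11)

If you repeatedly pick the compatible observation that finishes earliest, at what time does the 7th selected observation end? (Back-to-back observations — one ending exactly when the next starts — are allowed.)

28

Order by finish time; keep every interval that doesn't clash with the previous kept one.
Sorted by end: (2,3)  (2,7)  (6,8)  (7,9)  (7,10)  (9,11)  (7,12)  (11,13)  (12,14)  (10,16)  (16,17)  (24,25)  (26,28)
take (2,3); skip (2,7); take (6,8); skip (7,9); skip (7,10); take (9,11); take (11,13); skip (10,16); take (16,17); take (24,25); take (26,28).
Selected: (2,3) (6,8) (9,11) (11,13) (16,17) (24,25) (26,28)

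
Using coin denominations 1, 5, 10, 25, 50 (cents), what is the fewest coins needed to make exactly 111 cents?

4

Use the largest denomination that fits, subtract, and repeat.
111 − 2×50→11 − 1×10→1 − 1×1→0
Total coins = 2 + 1 + 1 = 4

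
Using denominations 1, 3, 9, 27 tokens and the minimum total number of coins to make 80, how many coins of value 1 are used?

2

Greedy: take as many of the largest coin as possible, then repeat with the remainder.
80 = 2×27 + 2×9 + 2×3 + 2×1
Count of 1: 2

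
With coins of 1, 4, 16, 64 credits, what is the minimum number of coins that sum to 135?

6

135 = 2×64 + 1×4 + 3×1
Total coins = 2 + 1 + 3 = 6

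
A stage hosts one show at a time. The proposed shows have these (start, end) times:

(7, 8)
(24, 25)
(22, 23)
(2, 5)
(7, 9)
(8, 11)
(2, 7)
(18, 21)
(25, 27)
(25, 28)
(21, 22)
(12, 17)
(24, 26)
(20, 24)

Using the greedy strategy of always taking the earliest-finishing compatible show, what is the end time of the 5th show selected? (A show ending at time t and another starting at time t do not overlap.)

Sorted by end: (2,5)  (2,7)  (7,8)  (7,9)  (8,11)  (12,17)  (18,21)  (21,22)  (22,23)  (20,24)  (24,25)  (24,26)  (25,27)  (25,28)
take (2,5); take (7,8); take (8,11); take (12,17); take (18,21); take (21,22); take (22,23); skip (20,24); take (24,25); take (25,27).
Selected: (2,5) (7,8) (8,11) (12,17) (18,21) (21,22) (22,23) (24,25) (25,27)

21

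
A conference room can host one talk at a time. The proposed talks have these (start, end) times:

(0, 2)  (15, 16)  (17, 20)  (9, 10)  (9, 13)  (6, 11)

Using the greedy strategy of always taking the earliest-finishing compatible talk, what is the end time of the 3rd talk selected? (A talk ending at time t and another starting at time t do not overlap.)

Sorted by end: (0,2)  (9,10)  (6,11)  (9,13)  (15,16)  (17,20)
take (0,2); take (9,10); skip (9,13); take (15,16); take (17,20).
Selected: (0,2) (9,10) (15,16) (17,20)

16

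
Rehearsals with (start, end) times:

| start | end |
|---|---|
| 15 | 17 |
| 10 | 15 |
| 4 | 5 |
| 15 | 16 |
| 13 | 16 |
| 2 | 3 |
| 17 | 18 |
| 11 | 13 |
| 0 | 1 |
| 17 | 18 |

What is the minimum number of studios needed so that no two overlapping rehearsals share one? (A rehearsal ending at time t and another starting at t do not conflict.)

3

The answer is the maximum number of intervals overlapping at any instant.
Events (time:±→running): 0:+→1 1:-→0 2:+→1 3:-→0 4:+→1 5:-→0 10:+→1 11:+→2 13:-→1 13:+→2 15:-→1 15:+→2 15:+→3 … peak 3.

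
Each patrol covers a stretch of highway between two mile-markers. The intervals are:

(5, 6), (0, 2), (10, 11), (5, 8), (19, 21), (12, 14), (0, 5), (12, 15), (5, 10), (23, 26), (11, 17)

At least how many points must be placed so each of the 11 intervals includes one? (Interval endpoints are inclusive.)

6

Process intervals by earliest right end; each time one isn't hit yet, stab at its right endpoint.
By right end: [0,2]  [0,5]  [5,6]  [5,8]  [5,10]  [10,11]  [12,14]  [12,15]  [11,17]  [19,21]  [23,26]
[0,2] uncovered → point at 2; [5,6] uncovered → point at 6; [10,11] uncovered → point at 11; [12,14] uncovered → point at 14; [19,21] uncovered → point at 21; [23,26] uncovered → point at 26.
Points: 2, 6, 11, 14, 21, 26 (6 total).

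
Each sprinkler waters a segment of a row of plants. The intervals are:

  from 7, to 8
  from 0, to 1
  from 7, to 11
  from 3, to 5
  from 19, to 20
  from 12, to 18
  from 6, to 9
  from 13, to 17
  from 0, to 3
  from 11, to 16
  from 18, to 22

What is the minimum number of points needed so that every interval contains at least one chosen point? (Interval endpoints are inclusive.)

5

By right end: [0,1]  [0,3]  [3,5]  [7,8]  [6,9]  [7,11]  [11,16]  [13,17]  [12,18]  [19,20]  [18,22]
[0,1] uncovered → point at 1; [3,5] uncovered → point at 5; [7,8] uncovered → point at 8; [11,16] uncovered → point at 16; [19,20] uncovered → point at 20.
Points: 1, 5, 8, 16, 20 (5 total).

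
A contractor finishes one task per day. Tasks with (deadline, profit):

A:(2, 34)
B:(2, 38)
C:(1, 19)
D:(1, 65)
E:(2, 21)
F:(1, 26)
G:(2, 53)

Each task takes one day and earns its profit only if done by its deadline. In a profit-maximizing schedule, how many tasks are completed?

2

Take jobs in profit order; each goes to the latest open slot no later than its deadline.
By profit: D(d1,65), G(d2,53), B(d2,38), A(d2,34), F(d1,26), E(d2,21), C(d1,19)
D→slot 1; G→slot 2; B skipped; A skipped; F skipped; E skipped; C skipped.
2 of 7 scheduled.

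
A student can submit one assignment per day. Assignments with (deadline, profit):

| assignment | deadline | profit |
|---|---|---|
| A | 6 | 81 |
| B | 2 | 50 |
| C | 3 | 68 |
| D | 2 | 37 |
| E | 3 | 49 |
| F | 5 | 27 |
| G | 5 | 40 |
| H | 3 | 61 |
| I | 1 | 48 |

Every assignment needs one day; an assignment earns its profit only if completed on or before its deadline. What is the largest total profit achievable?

327

Profit order: A=81 C=68 H=61 B=50 E=49 I=48 G=40 D=37 F=27
Assign: A→slot 6, C→slot 3, H→slot 2, B→slot 1, E skipped, I skipped, G→slot 5, D skipped, F→slot 4.
Slots: [1:B] [2:H] [3:C] [4:F] [5:G] [6:A]
Profit = 50 + 61 + 68 + 27 + 40 + 81 = 327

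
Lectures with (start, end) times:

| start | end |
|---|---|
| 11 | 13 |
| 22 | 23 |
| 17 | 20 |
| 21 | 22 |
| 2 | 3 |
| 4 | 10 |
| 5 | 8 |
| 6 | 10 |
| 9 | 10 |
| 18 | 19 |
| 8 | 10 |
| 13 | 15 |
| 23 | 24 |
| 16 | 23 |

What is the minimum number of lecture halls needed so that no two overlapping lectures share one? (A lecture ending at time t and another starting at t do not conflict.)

4

Events (time:±→running): 2:+→1 3:-→0 4:+→1 5:+→2 6:+→3 8:-→2 8:+→3 9:+→4 … peak 4.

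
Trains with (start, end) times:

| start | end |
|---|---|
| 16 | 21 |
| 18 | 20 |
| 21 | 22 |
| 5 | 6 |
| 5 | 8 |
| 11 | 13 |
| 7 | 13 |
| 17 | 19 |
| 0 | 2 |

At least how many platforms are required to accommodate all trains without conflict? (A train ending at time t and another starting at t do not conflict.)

3

Count concurrent intervals with a sweep; the peak is the room count.
Events (time:±→running): 0:+→1 2:-→0 5:+→1 5:+→2 6:-→1 7:+→2 8:-→1 11:+→2 13:-→1 13:-→0 16:+→1 17:+→2 18:+→3 … peak 3.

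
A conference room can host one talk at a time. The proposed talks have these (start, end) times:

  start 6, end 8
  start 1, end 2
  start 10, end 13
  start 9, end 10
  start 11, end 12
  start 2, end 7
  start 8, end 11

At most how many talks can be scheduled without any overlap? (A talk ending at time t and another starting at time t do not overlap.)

4

Greedy by earliest finish: after sorting by end time, pick each interval compatible with the last pick.
Sorted by end: (1,2)  (2,7)  (6,8)  (9,10)  (8,11)  (11,12)  (10,13)
take (1,2); take (2,7); skip (6,8); take (9,10); take (11,12).
Selected 4 talks.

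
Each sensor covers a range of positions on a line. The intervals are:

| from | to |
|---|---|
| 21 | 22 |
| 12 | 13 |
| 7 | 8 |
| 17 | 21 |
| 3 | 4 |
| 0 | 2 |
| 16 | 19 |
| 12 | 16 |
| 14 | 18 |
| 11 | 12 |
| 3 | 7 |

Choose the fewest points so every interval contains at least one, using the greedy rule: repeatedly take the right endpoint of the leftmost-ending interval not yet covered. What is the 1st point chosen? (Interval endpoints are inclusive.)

Process intervals by earliest right end; each time one isn't hit yet, stab at its right endpoint.
Sorted: [0,2] [3,4] [3,7] [7,8] [11,12] [12,13] [12,16] [14,18] [16,19] [17,21] [21,22]
{[0,2]} hit by 2; {[3,4],[3,7]} hit by 4; {[7,8]} hit by 8; {[11,12],[12,13],[12,16]} hit by 12; {[14,18],[16,19],[17,21]} hit by 18; {[21,22]} hit by 22.
Points: 2, 4, 8, 12, 18, 22 (6 total).

2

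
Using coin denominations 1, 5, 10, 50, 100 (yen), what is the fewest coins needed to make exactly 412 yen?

Use the largest denomination that fits, subtract, and repeat.
412 − 4×100→12 − 1×10→2 − 2×1→0
Total coins = 4 + 1 + 2 = 7

7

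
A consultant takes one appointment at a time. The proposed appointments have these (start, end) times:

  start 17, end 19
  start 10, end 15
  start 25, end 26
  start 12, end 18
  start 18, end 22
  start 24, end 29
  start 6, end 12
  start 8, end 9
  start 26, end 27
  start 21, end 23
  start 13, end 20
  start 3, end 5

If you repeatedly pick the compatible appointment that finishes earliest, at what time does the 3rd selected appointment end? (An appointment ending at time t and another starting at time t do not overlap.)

Sort by end time and greedily take each interval whose start is ≥ the last chosen end.
Sorted by end: (3,5)  (8,9)  (6,12)  (10,15)  (12,18)  (17,19)  (13,20)  (18,22)  (21,23)  (25,26)  (26,27)  (24,29)
take (3,5); take (8,9); skip (6,12); take (10,15); take (17,19); skip (18,22); take (21,23); take (25,26); take (26,27).
Selected: (3,5) (8,9) (10,15) (17,19) (21,23) (25,26) (26,27)

15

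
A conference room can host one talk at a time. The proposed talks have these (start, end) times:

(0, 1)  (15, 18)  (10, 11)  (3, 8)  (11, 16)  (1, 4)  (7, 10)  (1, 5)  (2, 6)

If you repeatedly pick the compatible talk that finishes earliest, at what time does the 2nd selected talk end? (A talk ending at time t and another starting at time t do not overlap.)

4

Greedy by earliest finish: after sorting by end time, pick each interval compatible with the last pick.
Sorted by end: (0,1)  (1,4)  (1,5)  (2,6)  (3,8)  (7,10)  (10,11)  (11,16)  (15,18)
take (0,1); take (1,4); take (7,10); take (10,11); take (11,16); skip (15,18).
Selected: (0,1) (1,4) (7,10) (10,11) (11,16)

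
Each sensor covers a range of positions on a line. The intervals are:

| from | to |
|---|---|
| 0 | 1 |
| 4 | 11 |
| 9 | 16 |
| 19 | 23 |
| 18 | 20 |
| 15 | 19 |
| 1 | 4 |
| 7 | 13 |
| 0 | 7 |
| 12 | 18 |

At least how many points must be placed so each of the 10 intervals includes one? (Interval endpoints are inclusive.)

4

Sort by right endpoint; whenever an interval is uncovered, place a point at its right end.
By right end: [0,1]  [1,4]  [0,7]  [4,11]  [7,13]  [9,16]  [12,18]  [15,19]  [18,20]  [19,23]
[0,1] uncovered → point at 1; [4,11] uncovered → point at 11; [12,18] uncovered → point at 18; [19,23] uncovered → point at 23.
Points: 1, 11, 18, 23 (4 total).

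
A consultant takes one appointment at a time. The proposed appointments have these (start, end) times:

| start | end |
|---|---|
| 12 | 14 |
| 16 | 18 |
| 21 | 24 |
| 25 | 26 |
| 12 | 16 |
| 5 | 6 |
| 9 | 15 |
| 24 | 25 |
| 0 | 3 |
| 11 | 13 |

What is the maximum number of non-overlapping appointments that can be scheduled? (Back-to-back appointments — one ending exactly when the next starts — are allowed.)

Greedy by earliest finish: after sorting by end time, pick each interval compatible with the last pick.
Sorted by end: (0,3)  (5,6)  (11,13)  (12,14)  (9,15)  (12,16)  (16,18)  (21,24)  (24,25)  (25,26)
take (0,3); take (5,6); take (11,13); take (16,18); take (21,24); take (24,25); take (25,26).
Selected 7 appointments.

7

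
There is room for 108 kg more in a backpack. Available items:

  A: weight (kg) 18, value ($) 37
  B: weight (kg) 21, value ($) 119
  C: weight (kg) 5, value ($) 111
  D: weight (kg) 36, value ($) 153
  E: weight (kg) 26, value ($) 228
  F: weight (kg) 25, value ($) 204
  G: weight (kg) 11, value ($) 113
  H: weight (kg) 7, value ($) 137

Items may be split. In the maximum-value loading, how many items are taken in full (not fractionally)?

6

Order: C (111/5=22.20) > H (137/7=19.57) > G (113/11=10.27) > E (228/26=8.77) > F (204/25=8.16) > B (119/21=5.67) > D (153/36=4.25) > A (37/18=2.06)
Fill: take C (5 @ 111) → take H (7 @ 137) → take G (11 @ 113) → take E (26 @ 228) → take F (25 @ 204) → take B (21 @ 119) → take 13/36 of D → 55.25; 108/108 used.
6 item(s) taken whole; one partial (take 13/36 of D).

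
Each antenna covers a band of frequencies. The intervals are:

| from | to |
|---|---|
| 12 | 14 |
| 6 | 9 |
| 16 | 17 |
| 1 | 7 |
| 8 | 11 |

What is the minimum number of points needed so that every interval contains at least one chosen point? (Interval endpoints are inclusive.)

4

Sort by right endpoint; whenever an interval is uncovered, place a point at its right end.
Sorted: [1,7] [6,9] [8,11] [12,14] [16,17]
{[1,7],[6,9]} hit by 7; {[8,11]} hit by 11; {[12,14]} hit by 14; {[16,17]} hit by 17.
Points: 7, 11, 14, 17 (4 total).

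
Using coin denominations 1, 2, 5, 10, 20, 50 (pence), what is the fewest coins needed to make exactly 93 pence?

93 − 1×50→43 − 2×20→3 − 1×2→1 − 1×1→0
Total coins = 1 + 2 + 1 + 1 = 5

5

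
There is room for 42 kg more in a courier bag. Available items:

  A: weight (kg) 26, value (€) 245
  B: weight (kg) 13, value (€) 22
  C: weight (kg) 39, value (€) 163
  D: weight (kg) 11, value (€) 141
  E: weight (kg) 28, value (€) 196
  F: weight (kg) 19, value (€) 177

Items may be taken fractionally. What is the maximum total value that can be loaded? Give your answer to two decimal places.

Sort by value per unit weight and fill in that order.
Ratios (sorted): D 12.82, A 9.42, F 9.32, E 7.00, C 4.18, B 1.69
take D (11 @ 141); take A (26 @ 245); take 5/19 of F → 46.58. Capacity used 42/42.
Total value = 432.58

432.58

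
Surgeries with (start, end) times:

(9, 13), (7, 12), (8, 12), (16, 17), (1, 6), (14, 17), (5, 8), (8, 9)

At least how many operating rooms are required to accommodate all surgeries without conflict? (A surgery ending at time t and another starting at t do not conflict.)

The answer is the maximum number of intervals overlapping at any instant.
starts: [1, 5, 7, 8, 8, 9, 14, 16]
ends:   [6, 8, 9, 12, 12, 13, 17, 17]
s1→1 s5→2 e6→1 s7→2 e8→1 s8→2 s8→3  — peak 3.

3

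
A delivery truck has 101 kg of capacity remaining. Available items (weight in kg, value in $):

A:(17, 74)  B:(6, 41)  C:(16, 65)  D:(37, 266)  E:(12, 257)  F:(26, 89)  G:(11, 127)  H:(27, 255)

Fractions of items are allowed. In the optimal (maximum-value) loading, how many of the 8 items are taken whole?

5

Ratios (sorted): E 21.42, G 11.55, H 9.44, D 7.19, B 6.83, A 4.35, C 4.06, F 3.42
take E (12 @ 257); take G (11 @ 127); take H (27 @ 255); take D (37 @ 266); take B (6 @ 41); take 8/17 of A → 34.82. Capacity used 101/101.
5 item(s) taken whole; one partial (take 8/17 of A).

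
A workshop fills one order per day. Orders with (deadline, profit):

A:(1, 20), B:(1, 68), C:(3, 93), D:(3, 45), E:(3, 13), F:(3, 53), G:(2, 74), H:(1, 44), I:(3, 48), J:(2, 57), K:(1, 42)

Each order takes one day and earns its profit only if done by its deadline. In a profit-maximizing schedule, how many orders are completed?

3

By profit: C(d3,93), G(d2,74), B(d1,68), J(d2,57), F(d3,53), I(d3,48), D(d3,45), H(d1,44), K(d1,42), A(d1,20), E(d3,13)
C→slot 3; G→slot 2; B→slot 1; J skipped; F skipped; I skipped; D skipped; H skipped; K skipped; A skipped; E skipped.
3 of 11 scheduled.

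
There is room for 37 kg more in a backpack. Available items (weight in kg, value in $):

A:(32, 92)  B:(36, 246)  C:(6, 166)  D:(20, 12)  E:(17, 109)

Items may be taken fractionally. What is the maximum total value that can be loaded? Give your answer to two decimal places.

Sort by value per unit weight and fill in that order.
Ratios (sorted): C 27.67, B 6.83, E 6.41, A 2.88, D 0.60
take C (6 @ 166); take 31/36 of B → 211.83. Capacity used 37/37.
Total value = 377.83

377.83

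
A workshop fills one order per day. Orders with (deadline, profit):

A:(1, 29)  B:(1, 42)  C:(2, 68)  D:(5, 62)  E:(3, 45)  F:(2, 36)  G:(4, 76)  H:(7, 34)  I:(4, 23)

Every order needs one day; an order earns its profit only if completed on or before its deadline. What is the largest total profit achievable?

327

Sort by profit descending; place each in the latest free slot ≤ its deadline.
Profit order: G=76 C=68 D=62 E=45 B=42 F=36 H=34 A=29 I=23
Assign: G→slot 4, C→slot 2, D→slot 5, E→slot 3, B→slot 1, F skipped, H→slot 7, A skipped, I skipped.
Slots: [1:B] [2:C] [3:E] [4:G] [5:D] [7:H]
Profit = 42 + 68 + 45 + 76 + 62 + 34 = 327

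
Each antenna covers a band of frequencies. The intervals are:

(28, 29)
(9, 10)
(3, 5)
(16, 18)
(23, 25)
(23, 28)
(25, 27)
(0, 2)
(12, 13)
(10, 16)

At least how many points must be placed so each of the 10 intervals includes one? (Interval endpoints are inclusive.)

Process intervals by earliest right end; each time one isn't hit yet, stab at its right endpoint.
Sorted: [0,2] [3,5] [9,10] [12,13] [10,16] [16,18] [23,25] [25,27] [23,28] [28,29]
{[0,2]} hit by 2; {[3,5]} hit by 5; {[9,10]} hit by 10; {[12,13],[10,16]} hit by 13; {[16,18]} hit by 18; {[23,25],[25,27],[23,28]} hit by 25; {[28,29]} hit by 29.
Points: 2, 5, 10, 13, 18, 25, 29 (7 total).

7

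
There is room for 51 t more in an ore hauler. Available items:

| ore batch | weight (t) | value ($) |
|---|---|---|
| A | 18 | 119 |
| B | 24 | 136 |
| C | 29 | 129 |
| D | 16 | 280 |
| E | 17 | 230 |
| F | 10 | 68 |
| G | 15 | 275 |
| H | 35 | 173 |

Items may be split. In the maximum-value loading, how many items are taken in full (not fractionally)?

3

Greedy by value/weight ratio, highest first.
Order: G (275/15=18.33) > D (280/16=17.50) > E (230/17=13.53) > F (68/10=6.80) > A (119/18=6.61) > B (136/24=5.67) > H (173/35=4.94) > C (129/29=4.45)
Fill: take G (15 @ 275) → take D (16 @ 280) → take E (17 @ 230) → take 3/10 of F → 20.40; 51/51 used.
3 item(s) taken whole; one partial (take 3/10 of F).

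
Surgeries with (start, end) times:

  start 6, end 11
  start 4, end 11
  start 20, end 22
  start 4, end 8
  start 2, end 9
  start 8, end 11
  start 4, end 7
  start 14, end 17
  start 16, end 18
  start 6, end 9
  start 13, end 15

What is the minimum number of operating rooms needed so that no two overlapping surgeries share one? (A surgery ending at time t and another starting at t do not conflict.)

The answer is the maximum number of intervals overlapping at any instant.
starts: [2, 4, 4, 4, 6, 6, 8, 13, 14, 16, 20]
ends:   [7, 8, 9, 9, 11, 11, 11, 15, 17, 18, 22]
s2→1 s4→2 s4→3 s4→4 s6→5 s6→6  — peak 6.

6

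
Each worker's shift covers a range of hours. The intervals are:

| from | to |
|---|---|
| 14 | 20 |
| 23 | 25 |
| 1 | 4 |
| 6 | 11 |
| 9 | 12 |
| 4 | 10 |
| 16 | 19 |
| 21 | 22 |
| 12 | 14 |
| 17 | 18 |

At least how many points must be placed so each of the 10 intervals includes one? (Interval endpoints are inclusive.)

Sorted: [1,4] [4,10] [6,11] [9,12] [12,14] [17,18] [16,19] [14,20] [21,22] [23,25]
{[1,4],[4,10]} hit by 4; {[6,11],[9,12]} hit by 11; {[12,14]} hit by 14; {[17,18],[16,19],[14,20]} hit by 18; {[21,22]} hit by 22; {[23,25]} hit by 25.
Points: 4, 11, 14, 18, 22, 25 (6 total).

6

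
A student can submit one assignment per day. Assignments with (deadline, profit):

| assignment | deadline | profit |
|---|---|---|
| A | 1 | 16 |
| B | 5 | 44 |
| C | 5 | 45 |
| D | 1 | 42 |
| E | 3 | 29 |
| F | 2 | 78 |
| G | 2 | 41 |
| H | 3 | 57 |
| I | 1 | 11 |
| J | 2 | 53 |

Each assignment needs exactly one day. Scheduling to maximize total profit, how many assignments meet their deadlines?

5

Profit order: F=78 H=57 J=53 C=45 B=44 D=42 G=41 E=29 A=16 I=11
Assign: F→slot 2, H→slot 3, J→slot 1, C→slot 5, B→slot 4, D skipped, G skipped, E skipped, A skipped, I skipped.
Slots: [1:J] [2:F] [3:H] [4:B] [5:C]
5 of 10 scheduled.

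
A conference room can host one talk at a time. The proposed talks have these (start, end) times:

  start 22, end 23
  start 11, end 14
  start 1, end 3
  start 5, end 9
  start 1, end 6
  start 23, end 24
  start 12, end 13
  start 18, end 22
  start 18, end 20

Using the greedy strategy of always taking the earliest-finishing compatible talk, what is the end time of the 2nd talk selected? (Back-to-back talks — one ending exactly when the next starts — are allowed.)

9

Sort by end time and greedily take each interval whose start is ≥ the last chosen end.
Sorted by end: (1,3)  (1,6)  (5,9)  (12,13)  (11,14)  (18,20)  (18,22)  (22,23)  (23,24)
take (1,3); take (5,9); take (12,13); take (18,20); skip (18,22); take (22,23); take (23,24).
Selected: (1,3) (5,9) (12,13) (18,20) (22,23) (23,24)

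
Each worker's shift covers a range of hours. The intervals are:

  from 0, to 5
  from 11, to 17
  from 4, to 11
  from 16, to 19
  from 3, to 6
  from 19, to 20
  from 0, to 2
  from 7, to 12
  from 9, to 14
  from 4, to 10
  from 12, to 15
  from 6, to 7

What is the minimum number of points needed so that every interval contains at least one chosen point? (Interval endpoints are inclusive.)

Sorted: [0,2] [0,5] [3,6] [6,7] [4,10] [4,11] [7,12] [9,14] [12,15] [11,17] [16,19] [19,20]
{[0,2],[0,5]} hit by 2; {[3,6],[6,7],[4,10],[4,11]} hit by 6; {[7,12],[9,14],[12,15],[11,17]} hit by 12; {[16,19],[19,20]} hit by 19.
Points: 2, 6, 12, 19 (4 total).

4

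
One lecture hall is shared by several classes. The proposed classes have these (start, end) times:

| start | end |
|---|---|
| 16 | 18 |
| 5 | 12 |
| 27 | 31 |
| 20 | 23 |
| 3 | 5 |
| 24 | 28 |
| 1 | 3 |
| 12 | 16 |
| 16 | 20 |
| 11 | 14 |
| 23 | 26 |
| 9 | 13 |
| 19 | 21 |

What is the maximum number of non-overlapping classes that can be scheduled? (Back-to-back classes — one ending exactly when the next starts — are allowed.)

8

Sort by end time and greedily take each interval whose start is ≥ the last chosen end.
By end time: (1,3), (3,5), (5,12), (9,13), (11,14), (12,16), (16,18), (16,20), (19,21), (20,23), (23,26), (24,28), (27,31).
Pick (1,3); next start ≥ 3 → (3,5); next start ≥ 5 → (5,12); next start ≥ 12 → (12,16); next start ≥ 16 → (16,18); next start ≥ 18 → (19,21); next start ≥ 21 → (23,26); next start ≥ 26 → (27,31).
Selected 8 classes.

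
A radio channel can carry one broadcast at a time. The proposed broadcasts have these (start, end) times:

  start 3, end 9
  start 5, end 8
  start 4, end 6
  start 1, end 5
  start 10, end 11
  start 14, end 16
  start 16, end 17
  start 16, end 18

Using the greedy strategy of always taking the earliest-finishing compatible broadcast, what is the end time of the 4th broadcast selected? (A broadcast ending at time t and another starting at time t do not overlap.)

16

Greedy by earliest finish: after sorting by end time, pick each interval compatible with the last pick.
By end time: (1,5), (4,6), (5,8), (3,9), (10,11), (14,16), (16,17), (16,18).
Pick (1,5); next start ≥ 5 → (5,8); next start ≥ 8 → (10,11); next start ≥ 11 → (14,16); next start ≥ 16 → (16,17).
Selected: (1,5) (5,8) (10,11) (14,16) (16,17)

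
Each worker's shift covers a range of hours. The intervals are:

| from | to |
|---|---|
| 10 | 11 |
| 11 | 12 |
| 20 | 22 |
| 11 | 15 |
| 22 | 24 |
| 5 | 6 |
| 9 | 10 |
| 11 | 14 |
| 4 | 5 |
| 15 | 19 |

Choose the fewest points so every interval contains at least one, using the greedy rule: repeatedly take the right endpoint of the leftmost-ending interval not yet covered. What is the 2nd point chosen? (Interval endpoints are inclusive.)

10

Sort by right endpoint; whenever an interval is uncovered, place a point at its right end.
Sorted: [4,5] [5,6] [9,10] [10,11] [11,12] [11,14] [11,15] [15,19] [20,22] [22,24]
{[4,5],[5,6]} hit by 5; {[9,10],[10,11]} hit by 10; {[11,12],[11,14],[11,15]} hit by 12; {[15,19]} hit by 19; {[20,22],[22,24]} hit by 22.
Points: 5, 10, 12, 19, 22 (5 total).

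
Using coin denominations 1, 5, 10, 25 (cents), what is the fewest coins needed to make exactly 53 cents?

53 − 2×25→3 − 3×1→0
Total coins = 2 + 3 = 5

5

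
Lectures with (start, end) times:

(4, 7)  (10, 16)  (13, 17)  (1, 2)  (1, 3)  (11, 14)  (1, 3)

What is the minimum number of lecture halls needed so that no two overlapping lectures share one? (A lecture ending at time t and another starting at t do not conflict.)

The answer is the maximum number of intervals overlapping at any instant.
Events (time:±→running): 1:+→1 1:+→2 1:+→3 … peak 3.

3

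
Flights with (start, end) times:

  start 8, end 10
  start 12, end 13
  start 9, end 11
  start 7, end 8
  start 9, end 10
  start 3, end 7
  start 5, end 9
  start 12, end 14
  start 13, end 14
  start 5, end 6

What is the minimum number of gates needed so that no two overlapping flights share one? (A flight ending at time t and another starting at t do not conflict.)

3

Events (time:±→running): 3:+→1 5:+→2 5:+→3 … peak 3.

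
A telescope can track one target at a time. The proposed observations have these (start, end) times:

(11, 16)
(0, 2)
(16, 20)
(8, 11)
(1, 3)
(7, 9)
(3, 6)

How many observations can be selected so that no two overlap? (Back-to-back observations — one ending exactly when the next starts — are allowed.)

5

Sort by end time and greedily take each interval whose start is ≥ the last chosen end.
Sorted by end: (0,2)  (1,3)  (3,6)  (7,9)  (8,11)  (11,16)  (16,20)
take (0,2); take (3,6); take (7,9); take (11,16); take (16,20).
Selected 5 observations.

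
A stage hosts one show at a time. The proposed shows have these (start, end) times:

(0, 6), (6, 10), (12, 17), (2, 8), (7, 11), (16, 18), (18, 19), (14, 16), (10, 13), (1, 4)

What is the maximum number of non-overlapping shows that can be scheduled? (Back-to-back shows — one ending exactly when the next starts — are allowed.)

6

Order by finish time; keep every interval that doesn't clash with the previous kept one.
By end time: (1,4), (0,6), (2,8), (6,10), (7,11), (10,13), (14,16), (12,17), (16,18), (18,19).
Pick (1,4); next start ≥ 4 → (6,10); next start ≥ 10 → (10,13); next start ≥ 13 → (14,16); next start ≥ 16 → (16,18); next start ≥ 18 → (18,19).
Selected 6 shows.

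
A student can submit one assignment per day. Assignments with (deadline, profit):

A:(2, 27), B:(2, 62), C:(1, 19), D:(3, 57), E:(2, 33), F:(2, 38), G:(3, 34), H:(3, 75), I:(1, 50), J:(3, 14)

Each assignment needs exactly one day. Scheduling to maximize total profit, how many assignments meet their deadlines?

3

By profit: H(d3,75), B(d2,62), D(d3,57), I(d1,50), F(d2,38), G(d3,34), E(d2,33), A(d2,27), C(d1,19), J(d3,14)
H→slot 3; B→slot 2; D→slot 1; I skipped; F skipped; G skipped; E skipped; A skipped; C skipped; J skipped.
3 of 10 scheduled.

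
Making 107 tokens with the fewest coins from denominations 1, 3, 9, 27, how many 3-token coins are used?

107 − 3×27→26 − 2×9→8 − 2×3→2 − 2×1→0
Count of 3: 2

2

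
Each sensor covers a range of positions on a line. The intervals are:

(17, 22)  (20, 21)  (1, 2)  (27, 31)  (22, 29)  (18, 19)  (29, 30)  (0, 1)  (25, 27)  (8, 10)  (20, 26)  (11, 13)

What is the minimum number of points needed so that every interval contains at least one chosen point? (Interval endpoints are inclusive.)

Sort by right endpoint; whenever an interval is uncovered, place a point at its right end.
Sorted: [0,1] [1,2] [8,10] [11,13] [18,19] [20,21] [17,22] [20,26] [25,27] [22,29] [29,30] [27,31]
{[0,1],[1,2]} hit by 1; {[8,10]} hit by 10; {[11,13]} hit by 13; {[18,19]} hit by 19; {[20,21],[17,22],[20,26]} hit by 21; {[25,27],[22,29]} hit by 27; {[29,30],[27,31]} hit by 30.
Points: 1, 10, 13, 19, 21, 27, 30 (7 total).

7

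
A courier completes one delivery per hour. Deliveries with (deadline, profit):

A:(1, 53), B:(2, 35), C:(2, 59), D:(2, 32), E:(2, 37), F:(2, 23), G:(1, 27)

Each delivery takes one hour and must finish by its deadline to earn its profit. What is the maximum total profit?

By profit: C(d2,59), A(d1,53), E(d2,37), B(d2,35), D(d2,32), G(d1,27), F(d2,23)
C→slot 2; A→slot 1; E skipped; B skipped; D skipped; G skipped; F skipped.
Profit = 53 + 59 = 112

112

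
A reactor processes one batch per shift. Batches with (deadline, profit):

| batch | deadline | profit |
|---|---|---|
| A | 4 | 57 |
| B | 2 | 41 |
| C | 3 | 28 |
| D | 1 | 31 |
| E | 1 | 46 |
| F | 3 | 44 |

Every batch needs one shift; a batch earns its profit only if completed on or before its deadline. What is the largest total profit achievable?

188

Profit order: A=57 E=46 F=44 B=41 D=31 C=28
Assign: A→slot 4, E→slot 1, F→slot 3, B→slot 2, D skipped, C skipped.
Slots: [1:E] [2:B] [3:F] [4:A]
Profit = 46 + 41 + 44 + 57 = 188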